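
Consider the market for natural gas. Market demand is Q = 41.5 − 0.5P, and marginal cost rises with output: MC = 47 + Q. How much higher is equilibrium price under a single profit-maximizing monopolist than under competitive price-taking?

Inverting demand: P = 83 − 2Q.
Competitive equilibrium sets price equal to marginal cost: 83 − 2Q = 47 + Q, so Q = 12 and P = 59.
The monopolist equates marginal revenue to marginal cost: 83 − 4Q = 47 + Q, so Q = 7.2. From demand, P = 68.6.
Change in equilibrium price: 68.6 − 59 = 9.6.

Equilibrium price rises by 9.6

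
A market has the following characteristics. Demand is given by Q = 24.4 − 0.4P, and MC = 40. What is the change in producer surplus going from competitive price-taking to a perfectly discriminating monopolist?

PS rises by 88.2

Inverting demand: P = 61 − 2.5Q.
Perfect competition: P = MC = 40, so 61 − 2.5Q = 40 and Q = 8.4.
PS = (40 − 40)·8.4 = 0.
A perfectly discriminating monopolist sells every unit with P(Q) ≥ MC(Q), so output equals the competitive quantity Q = 8.4. Each buyer pays their reservation price, so CS = 0 and the firm captures all surplus.
PS = ½·(61 − 40)·8.4 = 88.2.
Change in producer surplus: 88.2 − 0 = 88.2.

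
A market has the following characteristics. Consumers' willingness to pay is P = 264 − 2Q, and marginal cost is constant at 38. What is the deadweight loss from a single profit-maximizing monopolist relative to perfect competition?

DWL = 3192.25

Perfect competition: P = MC = 38, so 264 − 2Q = 38 and Q = 113.
Monopoly sets MR = MC: 264 − 4Q = 38 ⇒ Q = 56.5, P = 264 − 2·56.5 = 151.
DWL is the triangle between Q = 56.5 and Q = 113: ½·(113 − 56.5)·(151 − 38) = 3192.25.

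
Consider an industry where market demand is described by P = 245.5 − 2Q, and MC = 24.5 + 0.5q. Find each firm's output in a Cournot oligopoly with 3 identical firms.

q_i = 26

In a 3-firm Cournot equilibrium, symmetry and the first-order condition give q = (245.5 − 24.5)/(8.5) = 26. So Q = 78 and P = 89.5.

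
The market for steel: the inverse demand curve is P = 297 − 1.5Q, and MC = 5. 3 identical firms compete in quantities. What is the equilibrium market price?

Cournot with 3 identical firms: the symmetric best-response condition is 297 − 6q = 5. Each firm produces q = 146/3, total output Q = 146, price P = 78.

P = 78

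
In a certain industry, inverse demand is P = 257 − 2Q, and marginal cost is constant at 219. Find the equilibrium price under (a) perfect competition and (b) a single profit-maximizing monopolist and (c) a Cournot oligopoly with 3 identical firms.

Competition: P = 219; Monopoly: P = 238; Cournot: P = 228.5

Perfect competition: P = MC = 219, so 257 − 2Q = 219 and Q = 19.
The monopolist equates marginal revenue to marginal cost: 257 − 4Q = 219, so Q = 9.5. From demand, P = 238.
In a 3-firm Cournot equilibrium, symmetry and the first-order condition give q = (257 − 219)/(8) = 4.75. So Q = 14.25 and P = 228.5.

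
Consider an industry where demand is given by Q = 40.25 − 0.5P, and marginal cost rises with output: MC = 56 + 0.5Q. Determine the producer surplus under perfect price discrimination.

PS = 120.05

Inverting demand: P = 80.5 − 2Q.
A perfectly discriminating monopolist sells every unit with P(Q) ≥ MC(Q), so output equals the competitive quantity Q = 9.8. Each buyer pays their reservation price, so CS = 0 and the firm captures all surplus.
PS = ½·(80.5 − 56)·9.8 = 120.05.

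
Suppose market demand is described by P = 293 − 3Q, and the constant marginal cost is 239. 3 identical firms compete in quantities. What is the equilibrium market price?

P = 252.5

With 3 symmetric Cournot firms, each firm's FOC gives 293 − 12q = 239, so q = 4.5, Q = 3·4.5 = 13.5, and P = 252.5.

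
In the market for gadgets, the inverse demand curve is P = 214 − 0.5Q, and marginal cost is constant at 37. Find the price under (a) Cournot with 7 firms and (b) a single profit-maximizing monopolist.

With 7 symmetric Cournot firms, each firm's FOC gives 214 − 4q = 37, so q = 44.25, Q = 7·44.25 = 309.75, and P = 59.125.
The monopolist equates marginal revenue to marginal cost: 214 − Q = 37, so Q = 177. From demand, P = 125.5.

Cournot: P = 59.125; Monopoly: P = 125.5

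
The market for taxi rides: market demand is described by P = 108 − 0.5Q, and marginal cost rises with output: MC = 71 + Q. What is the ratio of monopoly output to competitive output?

Q_m/Q_c = 0.75

The monopolist equates marginal revenue to marginal cost: 108 − Q = 71 + Q, so Q = 18.5. From demand, P = 98.75.
Competitive equilibrium sets price equal to marginal cost: 108 − 0.5Q = 71 + Q, so Q = 74/3 and P = 287/3.
Ratio Q_m/Q_c = 18.5/(74/3) = 0.75.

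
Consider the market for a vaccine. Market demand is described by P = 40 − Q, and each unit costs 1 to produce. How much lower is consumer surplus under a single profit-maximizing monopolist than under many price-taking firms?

Consumer surplus falls by 570.375

Competitive firms price at marginal cost: P = 1, giving Q = 39.
CS = ½·(40 − 1)·39 = 760.5.
A monopolist chooses Q where MR = MC. MR = 40 − 2Q; setting this equal to 1 gives Q = 19.5 and P = 20.5.
CS = ½·(40 − 20.5)·19.5 = 190.125.
Change in consumer surplus: 190.125 − 760.5 = −570.375.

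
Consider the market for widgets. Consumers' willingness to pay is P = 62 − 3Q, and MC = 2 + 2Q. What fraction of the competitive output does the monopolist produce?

Monopoly sets MR = MC: 62 − 6Q = 2 + 2Q ⇒ Q = 7.5, P = 62 − 3·7.5 = 39.5.
Under competition P = MC: 62 − 3Q = 2 + 2Q ⇒ Q = 12, P = 26.
Ratio Q_m/Q_c = 7.5/12 = 0.625.

Q_m/Q_c = 0.625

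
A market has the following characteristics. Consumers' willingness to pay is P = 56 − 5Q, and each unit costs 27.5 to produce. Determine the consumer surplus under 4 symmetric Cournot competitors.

CS = 51.984

In a 4-firm Cournot equilibrium, symmetry and the first-order condition give q = (56 − 27.5)/(25) = 1.14. So Q = 4.56 and P = 33.2.
CS = ½·(56 − 33.2)·4.56 = 51.984.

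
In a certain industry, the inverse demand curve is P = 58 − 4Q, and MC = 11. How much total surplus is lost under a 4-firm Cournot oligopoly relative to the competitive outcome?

DWL = 11.045

Competitive firms price at marginal cost: P = 11, giving Q = 11.75.
Cournot with 4 identical firms: the symmetric best-response condition is 58 − 20q = 11. Each firm produces q = 2.35, total output Q = 9.4, price P = 20.4.
DWL is the triangle between Q = 9.4 and Q = 11.75: ½·(11.75 − 9.4)·(20.4 − 11) = 11.045.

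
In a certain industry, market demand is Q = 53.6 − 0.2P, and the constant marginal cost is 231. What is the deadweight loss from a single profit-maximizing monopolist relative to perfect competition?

Inverting demand: P = 268 − 5Q.
Under competition P = MC = 231, so Q = (268 − 231)/5 = 7.4.
A monopolist chooses Q where MR = MC. MR = 268 − 10Q; setting this equal to 231 gives Q = 3.7 and P = 249.5.
DWL is the triangle between Q = 3.7 and Q = 7.4: ½·(7.4 − 3.7)·(249.5 − 231) = 34.225.

DWL = 34.225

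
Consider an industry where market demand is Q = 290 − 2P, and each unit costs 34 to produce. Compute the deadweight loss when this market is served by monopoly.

DWL = 3080.25

Inverting demand: P = 145 − 0.5Q.
Perfect competition: P = MC = 34, so 145 − 0.5Q = 34 and Q = 222.
Monopoly sets MR = MC: 145 − Q = 34 ⇒ Q = 111, P = 145 − 0.5·111 = 89.5.
DWL is the triangle between Q = 111 and Q = 222: ½·(222 − 111)·(89.5 − 34) = 3080.25.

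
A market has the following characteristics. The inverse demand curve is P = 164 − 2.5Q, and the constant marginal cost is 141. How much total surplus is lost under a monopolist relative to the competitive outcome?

Competitive firms price at marginal cost: P = 141, giving Q = 9.2.
The monopolist equates marginal revenue to marginal cost: 164 − 5Q = 141, so Q = 4.6. From demand, P = 152.5.
DWL is the triangle between Q = 4.6 and Q = 9.2: ½·(9.2 − 4.6)·(152.5 − 141) = 26.45.

DWL = 26.45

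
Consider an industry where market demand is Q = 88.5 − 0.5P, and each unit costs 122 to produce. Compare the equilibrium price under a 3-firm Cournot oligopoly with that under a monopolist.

Inverting demand: P = 177 − 2Q.
With 3 symmetric Cournot firms, each firm's FOC gives 177 − 8q = 122, so q = 6.875, Q = 3·6.875 = 20.625, and P = 135.75.
The monopolist equates marginal revenue to marginal cost: 177 − 4Q = 122, so Q = 13.75. From demand, P = 149.5.

Cournot: P = 135.75; Monopoly: P = 149.5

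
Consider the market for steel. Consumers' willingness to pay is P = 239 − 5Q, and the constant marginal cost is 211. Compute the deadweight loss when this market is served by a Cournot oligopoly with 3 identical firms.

DWL = 4.9

Competitive firms price at marginal cost: P = 211, giving Q = 5.6.
With 3 symmetric Cournot firms, each firm's FOC gives 239 − 20q = 211, so q = 1.4, Q = 3·1.4 = 4.2, and P = 218.
DWL is the triangle between Q = 4.2 and Q = 5.6: ½·(5.6 − 4.2)·(218 − 211) = 4.9.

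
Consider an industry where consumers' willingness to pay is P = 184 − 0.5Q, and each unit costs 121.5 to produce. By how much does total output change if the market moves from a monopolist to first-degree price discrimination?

Monopoly sets MR = MC: 184 − Q = 121.5 ⇒ Q = 62.5, P = 184 − 0.5·62.5 = 152.75.
A perfectly discriminating monopolist sells every unit with P(Q) ≥ MC(Q), so output equals the competitive quantity Q = 125. Each buyer pays their reservation price, so CS = 0 and the firm captures all surplus.
Change in total output: 125 − 62.5 = 62.5.

Q rises by 62.5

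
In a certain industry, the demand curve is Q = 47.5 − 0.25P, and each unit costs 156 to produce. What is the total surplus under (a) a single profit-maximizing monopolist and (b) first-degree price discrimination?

Inverting demand: P = 190 − 4Q.
A monopolist chooses Q where MR = MC. MR = 190 − 8Q; setting this equal to 156 gives Q = 4.25 and P = 173.
CS = ½·(190 − 173)·4.25 = 36.125; PS = (173 − 156)·4.25 = 72.25; TS = 108.375.
Under first-degree price discrimination the firm charges each unit its demand price and produces up to where P = MC, i.e. Q = 8.5. Consumer surplus is zero; producer surplus equals total surplus.
TS = 144.5 (equal to competitive TS).

Monopoly: TS = 108.375; Perfect PD: TS = 144.5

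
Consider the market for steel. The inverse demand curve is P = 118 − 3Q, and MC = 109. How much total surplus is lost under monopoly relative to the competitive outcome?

Under competition P = MC = 109, so Q = (118 − 109)/3 = 3.
Monopoly sets MR = MC: 118 − 6Q = 109 ⇒ Q = 1.5, P = 118 − 3·1.5 = 113.5.
DWL is the triangle between Q = 1.5 and Q = 3: ½·(3 − 1.5)·(113.5 − 109) = 3.375.

DWL = 3.375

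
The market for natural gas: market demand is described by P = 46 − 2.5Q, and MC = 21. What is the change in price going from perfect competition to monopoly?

P rises by 12.5

Under competition P = MC = 21, so Q = (46 − 21)/2.5 = 10.
A monopolist chooses Q where MR = MC. MR = 46 − 5Q; setting this equal to 21 gives Q = 5 and P = 33.5.
Change in price: 33.5 − 21 = 12.5.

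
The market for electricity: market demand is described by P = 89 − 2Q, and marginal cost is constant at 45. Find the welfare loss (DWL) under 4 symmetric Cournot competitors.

DWL = 19.36

Under competition P = MC = 45, so Q = (89 − 45)/2 = 22.
Cournot with 4 identical firms: the symmetric best-response condition is 89 − 10q = 45. Each firm produces q = 4.4, total output Q = 17.6, price P = 53.8.
DWL is the triangle between Q = 17.6 and Q = 22: ½·(22 − 17.6)·(53.8 − 45) = 19.36.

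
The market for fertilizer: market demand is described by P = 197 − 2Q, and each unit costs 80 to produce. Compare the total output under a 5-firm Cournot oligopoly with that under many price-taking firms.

Cournot: Q = 48.75; Competition: Q = 58.5

With 5 symmetric Cournot firms, each firm's FOC gives 197 − 12q = 80, so q = 9.75, Q = 5·9.75 = 48.75, and P = 99.5.
Under competition P = MC = 80, so Q = (197 − 80)/2 = 58.5.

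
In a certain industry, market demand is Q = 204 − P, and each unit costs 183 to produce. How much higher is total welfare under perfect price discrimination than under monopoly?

Inverting demand: P = 204 − Q.
Monopoly sets MR = MC: 204 − 2Q = 183 ⇒ Q = 10.5, P = 204 − 10.5 = 193.5.
CS = ½·(204 − 193.5)·10.5 = 55.125; PS = (193.5 − 183)·10.5 = 110.25; TS = 165.375.
A perfectly discriminating monopolist sells every unit with P(Q) ≥ MC(Q), so output equals the competitive quantity Q = 21. Each buyer pays their reservation price, so CS = 0 and the firm captures all surplus.
TS = 220.5 (equal to competitive TS).
Change in total welfare: 220.5 − 165.375 = 55.125.

TS rises by 55.125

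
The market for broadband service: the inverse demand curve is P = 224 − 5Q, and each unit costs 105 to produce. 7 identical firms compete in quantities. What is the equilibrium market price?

P = 119.875

In a 7-firm Cournot equilibrium, symmetry and the first-order condition give q = (224 − 105)/(40) = 2.975. So Q = 20.825 and P = 119.875.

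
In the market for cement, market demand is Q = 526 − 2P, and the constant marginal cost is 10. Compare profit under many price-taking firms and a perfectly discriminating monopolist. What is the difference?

Profit rises by 64009

Inverting demand: P = 263 − 0.5Q.
Competitive firms price at marginal cost: P = 10, giving Q = 506.
Profit = (10 − 10)·506 = 0.
Under first-degree price discrimination the firm charges each unit its demand price and produces up to where P = MC, i.e. Q = 506. Consumer surplus is zero; producer surplus equals total surplus.
PS equals the full surplus area, 64009. Profit = 64009 = 64009.
Change in profit: 64009 − 0 = 64009.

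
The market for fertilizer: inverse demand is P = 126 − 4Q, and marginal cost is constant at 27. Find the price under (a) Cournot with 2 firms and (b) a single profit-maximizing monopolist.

Cournot with 2 identical firms: the symmetric best-response condition is 126 − 12q = 27. Each firm produces q = 8.25, total output Q = 16.5, price P = 60.
A monopolist chooses Q where MR = MC. MR = 126 − 8Q; setting this equal to 27 gives Q = 12.375 and P = 76.5.

Cournot: P = 60; Monopoly: P = 76.5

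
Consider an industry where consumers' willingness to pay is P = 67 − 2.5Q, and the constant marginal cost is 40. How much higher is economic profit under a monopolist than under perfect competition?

π rises by 72.9

Competitive firms price at marginal cost: P = 40, giving Q = 10.8.
Profit = (40 − 40)·10.8 = 0.
The monopolist equates marginal revenue to marginal cost: 67 − 5Q = 40, so Q = 5.4. From demand, P = 53.5.
Profit = (53.5 − 40)·5.4 = 72.9.
Change in economic profit: 72.9 − 0 = 72.9.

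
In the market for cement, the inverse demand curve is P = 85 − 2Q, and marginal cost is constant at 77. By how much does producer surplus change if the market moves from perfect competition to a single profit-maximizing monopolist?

PS rises by 8

Under competition P = MC = 77, so Q = (85 − 77)/2 = 4.
PS = (77 − 77)·4 = 0.
The monopolist equates marginal revenue to marginal cost: 85 − 4Q = 77, so Q = 2. From demand, P = 81.
PS = (81 − 77)·2 = 8.
Change in producer surplus: 8 − 0 = 8.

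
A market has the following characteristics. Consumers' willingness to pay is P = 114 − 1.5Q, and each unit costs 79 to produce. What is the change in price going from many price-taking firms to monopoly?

P rises by 17.5

Competitive firms price at marginal cost: P = 79, giving Q = 70/3.
Monopoly sets MR = MC: 114 − 3Q = 79 ⇒ Q = 35/3, P = 114 − 1.5·35/3 = 96.5.
Change in price: 96.5 − 79 = 17.5.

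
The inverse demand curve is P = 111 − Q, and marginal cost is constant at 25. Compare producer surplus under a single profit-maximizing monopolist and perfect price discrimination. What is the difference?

PS rises by 1849

The monopolist equates marginal revenue to marginal cost: 111 − 2Q = 25, so Q = 43. From demand, P = 68.
PS = (68 − 25)·43 = 1849.
A perfectly discriminating monopolist sells every unit with P(Q) ≥ MC(Q), so output equals the competitive quantity Q = 86. Each buyer pays their reservation price, so CS = 0 and the firm captures all surplus.
PS = ½·(111 − 25)·86 = 3698.
Change in producer surplus: 3698 − 1849 = 1849.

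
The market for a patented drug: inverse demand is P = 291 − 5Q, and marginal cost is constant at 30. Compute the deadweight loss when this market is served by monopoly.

DWL = 1703.025

Perfect competition: P = MC = 30, so 291 − 5Q = 30 and Q = 52.2.
A monopolist chooses Q where MR = MC. MR = 291 − 10Q; setting this equal to 30 gives Q = 26.1 and P = 160.5.
DWL is the triangle between Q = 26.1 and Q = 52.2: ½·(52.2 − 26.1)·(160.5 − 30) = 1703.025.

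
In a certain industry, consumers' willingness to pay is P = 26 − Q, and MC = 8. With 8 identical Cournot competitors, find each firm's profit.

π_i = 4

Cournot with 8 identical firms: the symmetric best-response condition is 26 − 9q = 8. Each firm produces q = 2, total output Q = 16, price P = 10.
Each firm's profit = (10 − 8)·2 = 4.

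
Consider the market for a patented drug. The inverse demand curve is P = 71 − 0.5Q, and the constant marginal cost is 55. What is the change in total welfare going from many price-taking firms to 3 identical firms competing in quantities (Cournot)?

TS falls by 16

Perfect competition: P = MC = 55, so 71 − 0.5Q = 55 and Q = 32.
CS = ½·(71 − 55)·32 = 256; PS = (55 − 55)·32 = 0; TS = 256.
With 3 symmetric Cournot firms, each firm's FOC gives 71 − 2q = 55, so q = 8, Q = 3·8 = 24, and P = 59.
CS = ½·(71 − 59)·24 = 144; PS = (59 − 55)·24 = 96; TS = 240.
Change in total welfare: 240 − 256 = −16.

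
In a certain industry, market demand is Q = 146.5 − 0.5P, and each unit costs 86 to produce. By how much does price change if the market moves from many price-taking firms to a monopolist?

Price rises by 103.5

Inverting demand: P = 293 − 2Q.
Competitive firms price at marginal cost: P = 86, giving Q = 103.5.
The monopolist equates marginal revenue to marginal cost: 293 − 4Q = 86, so Q = 51.75. From demand, P = 189.5.
Change in price: 189.5 − 86 = 103.5.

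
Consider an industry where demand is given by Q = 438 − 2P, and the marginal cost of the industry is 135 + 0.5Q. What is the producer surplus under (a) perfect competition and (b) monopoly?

Inverting demand: P = 219 − 0.5Q.
Under competition P = MC: 219 − 0.5Q = 135 + 0.5Q ⇒ Q = 84, P = 177.
PS = P·Q − VC(Q) = 177·84 − (135·84 + ½·0.5·84²) = 1764.
A monopolist chooses Q where MR = MC. MR = 219 − Q; setting this equal to 135 + 0.5Q gives Q = 56 and P = 191.
PS = P·Q − VC(Q) = 191·56 − (135·56 + ½·0.5·56²) = 2352.

Competition: PS = 1764; Monopoly: PS = 2352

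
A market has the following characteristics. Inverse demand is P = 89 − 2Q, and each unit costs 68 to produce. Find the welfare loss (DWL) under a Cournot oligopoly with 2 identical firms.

DWL = 12.25

Competitive firms price at marginal cost: P = 68, giving Q = 10.5.
In a 2-firm Cournot equilibrium, symmetry and the first-order condition give q = (89 − 68)/(6) = 3.5. So Q = 7 and P = 75.
DWL is the triangle between Q = 7 and Q = 10.5: ½·(10.5 − 7)·(75 − 68) = 12.25.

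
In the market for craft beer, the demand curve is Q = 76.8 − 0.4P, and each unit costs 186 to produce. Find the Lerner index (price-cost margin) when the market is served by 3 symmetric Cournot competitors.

Lerner index = 0.008

Inverting demand: P = 192 − 2.5Q.
In a 3-firm Cournot equilibrium, symmetry and the first-order condition give q = (192 − 186)/(10) = 0.6. So Q = 1.8 and P = 187.5.
Lerner index = (P − MC)/P = (187.5 − 186)/187.5 = 0.008.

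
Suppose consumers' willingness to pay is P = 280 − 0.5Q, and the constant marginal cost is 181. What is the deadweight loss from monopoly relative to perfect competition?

DWL = 2450.25

Perfect competition: P = MC = 181, so 280 − 0.5Q = 181 and Q = 198.
The monopolist equates marginal revenue to marginal cost: 280 − Q = 181, so Q = 99. From demand, P = 230.5.
DWL is the triangle between Q = 99 and Q = 198: ½·(198 − 99)·(230.5 − 181) = 2450.25.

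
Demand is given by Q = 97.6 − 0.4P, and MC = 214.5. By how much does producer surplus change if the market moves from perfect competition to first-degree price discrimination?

Producer surplus rises by 174.05

Inverting demand: P = 244 − 2.5Q.
Under competition P = MC = 214.5, so Q = (244 − 214.5)/2.5 = 11.8.
PS = (214.5 − 214.5)·11.8 = 0.
Under first-degree price discrimination the firm charges each unit its demand price and produces up to where P = MC, i.e. Q = 11.8. Consumer surplus is zero; producer surplus equals total surplus.
PS = ½·(244 − 214.5)·11.8 = 174.05.
Change in producer surplus: 174.05 − 0 = 174.05.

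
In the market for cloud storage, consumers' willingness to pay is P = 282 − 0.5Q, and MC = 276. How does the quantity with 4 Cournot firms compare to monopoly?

With 4 symmetric Cournot firms, each firm's FOC gives 282 − 2.5q = 276, so q = 2.4, Q = 4·2.4 = 9.6, and P = 277.2.
Monopoly sets MR = MC: 282 − Q = 276 ⇒ Q = 6, P = 282 − 0.5·6 = 279.

Cournot: Q = 9.6; Monopoly: Q = 6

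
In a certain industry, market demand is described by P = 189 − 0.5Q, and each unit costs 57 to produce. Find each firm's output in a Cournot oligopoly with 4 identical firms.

Cournot with 4 identical firms: the symmetric best-response condition is 189 − 2.5q = 57. Each firm produces q = 52.8, total output Q = 211.2, price P = 83.4.

q_i = 52.8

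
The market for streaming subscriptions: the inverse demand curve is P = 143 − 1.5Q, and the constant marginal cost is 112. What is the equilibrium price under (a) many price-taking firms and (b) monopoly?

Competition: P = 112; Monopoly: P = 127.5

Perfect competition: P = MC = 112, so 143 − 1.5Q = 112 and Q = 62/3.
Monopoly sets MR = MC: 143 − 3Q = 112 ⇒ Q = 31/3, P = 143 − 1.5·31/3 = 127.5.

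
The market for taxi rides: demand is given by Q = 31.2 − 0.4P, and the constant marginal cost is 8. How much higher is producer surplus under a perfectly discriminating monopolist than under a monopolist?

Inverting demand: P = 78 − 2.5Q.
Monopoly sets MR = MC: 78 − 5Q = 8 ⇒ Q = 14, P = 78 − 2.5·14 = 43.
PS = (43 − 8)·14 = 490.
Under first-degree price discrimination the firm charges each unit its demand price and produces up to where P = MC, i.e. Q = 28. Consumer surplus is zero; producer surplus equals total surplus.
PS = ½·(78 − 8)·28 = 980.
Change in producer surplus: 980 − 490 = 490.

PS rises by 490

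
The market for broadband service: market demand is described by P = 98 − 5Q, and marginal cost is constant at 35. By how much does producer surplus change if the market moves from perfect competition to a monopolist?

Producer surplus rises by 198.45

Under competition P = MC = 35, so Q = (98 − 35)/5 = 12.6.
PS = (35 − 35)·12.6 = 0.
A monopolist chooses Q where MR = MC. MR = 98 − 10Q; setting this equal to 35 gives Q = 6.3 and P = 66.5.
PS = (66.5 − 35)·6.3 = 198.45.
Change in producer surplus: 198.45 − 0 = 198.45.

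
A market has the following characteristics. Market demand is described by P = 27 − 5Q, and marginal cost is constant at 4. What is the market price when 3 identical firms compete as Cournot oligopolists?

P = 9.75

In a 3-firm Cournot equilibrium, symmetry and the first-order condition give q = (27 − 4)/(20) = 1.15. So Q = 3.45 and P = 9.75.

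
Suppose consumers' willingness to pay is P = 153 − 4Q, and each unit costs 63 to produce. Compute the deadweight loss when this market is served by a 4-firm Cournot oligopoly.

Perfect competition: P = MC = 63, so 153 − 4Q = 63 and Q = 22.5.
With 4 symmetric Cournot firms, each firm's FOC gives 153 − 20q = 63, so q = 4.5, Q = 4·4.5 = 18, and P = 81.
DWL is the triangle between Q = 18 and Q = 22.5: ½·(22.5 − 18)·(81 − 63) = 40.5.

DWL = 40.5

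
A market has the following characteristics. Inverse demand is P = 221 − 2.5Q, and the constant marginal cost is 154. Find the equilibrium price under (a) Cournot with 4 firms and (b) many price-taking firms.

In a 4-firm Cournot equilibrium, symmetry and the first-order condition give q = (221 − 154)/(12.5) = 5.36. So Q = 21.44 and P = 167.4.
Competitive firms price at marginal cost: P = 154, giving Q = 26.8.

Cournot: P = 167.4; Competition: P = 154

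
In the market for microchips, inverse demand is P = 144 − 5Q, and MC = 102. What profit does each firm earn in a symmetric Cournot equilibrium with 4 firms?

Cournot with 4 identical firms: the symmetric best-response condition is 144 − 25q = 102. Each firm produces q = 1.68, total output Q = 6.72, price P = 110.4.
Each firm's profit = (110.4 − 102)·1.68 = 14.112.

π_i = 14.112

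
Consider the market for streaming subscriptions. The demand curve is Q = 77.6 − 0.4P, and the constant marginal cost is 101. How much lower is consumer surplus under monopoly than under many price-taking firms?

Inverting demand: P = 194 − 2.5Q.
Under competition P = MC = 101, so Q = (194 − 101)/2.5 = 37.2.
CS = ½·(194 − 101)·37.2 = 1729.8.
Monopoly sets MR = MC: 194 − 5Q = 101 ⇒ Q = 18.6, P = 194 − 2.5·18.6 = 147.5.
CS = ½·(194 − 147.5)·18.6 = 432.45.
Change in consumer surplus: 432.45 − 1729.8 = −1297.35.

CS falls by 1297.35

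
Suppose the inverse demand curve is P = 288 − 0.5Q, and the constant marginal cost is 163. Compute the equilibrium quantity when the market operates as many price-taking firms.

Under competition P = MC = 163, so Q = (288 − 163)/0.5 = 250.

Q = 250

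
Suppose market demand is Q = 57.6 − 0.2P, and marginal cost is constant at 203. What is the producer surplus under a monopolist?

PS = 361.25

Inverting demand: P = 288 − 5Q.
A monopolist chooses Q where MR = MC. MR = 288 − 10Q; setting this equal to 203 gives Q = 8.5 and P = 245.5.
PS = (245.5 − 203)·8.5 = 361.25.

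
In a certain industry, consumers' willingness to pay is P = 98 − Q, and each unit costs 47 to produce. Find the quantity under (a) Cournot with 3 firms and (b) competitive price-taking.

Cournot: Q = 38.25; Competition: Q = 51

With 3 symmetric Cournot firms, each firm's FOC gives 98 − 4q = 47, so q = 12.75, Q = 3·12.75 = 38.25, and P = 59.75.
Under competition P = MC = 47, so Q = (98 − 47)/1 = 51.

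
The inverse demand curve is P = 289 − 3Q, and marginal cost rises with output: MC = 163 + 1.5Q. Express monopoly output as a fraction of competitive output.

Q_m/Q_c = 0.6

The monopolist equates marginal revenue to marginal cost: 289 − 6Q = 163 + 1.5Q, so Q = 16.8. From demand, P = 238.6.
Competitive equilibrium sets price equal to marginal cost: 289 − 3Q = 163 + 1.5Q, so Q = 28 and P = 205.
Ratio Q_m/Q_c = 16.8/28 = 0.6.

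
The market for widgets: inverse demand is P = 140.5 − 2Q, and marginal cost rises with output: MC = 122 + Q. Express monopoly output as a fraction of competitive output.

The monopolist equates marginal revenue to marginal cost: 140.5 − 4Q = 122 + Q, so Q = 3.7. From demand, P = 133.1.
Under competition P = MC: 140.5 − 2Q = 122 + Q ⇒ Q = 37/6, P = 769/6.
Ratio Q_m/Q_c = 3.7/(37/6) = 0.6.

Q_m/Q_c = 0.6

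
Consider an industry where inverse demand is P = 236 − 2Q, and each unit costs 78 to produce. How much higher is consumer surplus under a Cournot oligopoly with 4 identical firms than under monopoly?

A monopolist chooses Q where MR = MC. MR = 236 − 4Q; setting this equal to 78 gives Q = 39.5 and P = 157.
CS = ½·(236 − 157)·39.5 = 1560.25.
Cournot with 4 identical firms: the symmetric best-response condition is 236 − 10q = 78. Each firm produces q = 15.8, total output Q = 63.2, price P = 109.6.
CS = ½·(236 − 109.6)·63.2 = 3994.24.
Change in consumer surplus: 3994.24 − 1560.25 = 2433.99.

CS rises by 2433.99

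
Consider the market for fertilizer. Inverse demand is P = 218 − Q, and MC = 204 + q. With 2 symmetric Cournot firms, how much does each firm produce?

q_i = 3.5

Cournot with 2 identical firms: the symmetric best-response condition is 218 − 3q = 204 + q. Each firm produces q = 3.5, total output Q = 7, price P = 211.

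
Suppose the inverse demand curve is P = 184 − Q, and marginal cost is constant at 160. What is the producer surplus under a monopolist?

The monopolist equates marginal revenue to marginal cost: 184 − 2Q = 160, so Q = 12. From demand, P = 172.
PS = (172 − 160)·12 = 144.

PS = 144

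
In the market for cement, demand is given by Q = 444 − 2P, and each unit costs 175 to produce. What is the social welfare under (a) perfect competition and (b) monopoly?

Inverting demand: P = 222 − 0.5Q.
Perfect competition: P = MC = 175, so 222 − 0.5Q = 175 and Q = 94.
CS = ½·(222 − 175)·94 = 2209; PS = (175 − 175)·94 = 0; TS = 2209.
Monopoly sets MR = MC: 222 − Q = 175 ⇒ Q = 47, P = 222 − 0.5·47 = 198.5.
CS = ½·(222 − 198.5)·47 = 552.25; PS = (198.5 − 175)·47 = 1104.5; TS = 1656.75.

Competition: TS = 2209; Monopoly: TS = 1656.75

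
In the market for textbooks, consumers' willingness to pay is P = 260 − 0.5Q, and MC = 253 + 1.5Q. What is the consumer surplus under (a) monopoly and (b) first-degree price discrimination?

The monopolist equates marginal revenue to marginal cost: 260 − Q = 253 + 1.5Q, so Q = 2.8. From demand, P = 258.6.
CS = ½·(260 − 258.6)·2.8 = 1.96.
Under first-degree price discrimination the firm charges each unit its demand price and produces up to where P = MC, i.e. Q = 3.5. Consumer surplus is zero; producer surplus equals total surplus.
CS = 0.

Monopoly: CS = 1.96; Perfect PD: CS = 0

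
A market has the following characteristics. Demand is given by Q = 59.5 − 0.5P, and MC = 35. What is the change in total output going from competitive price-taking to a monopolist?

Total output falls by 21

Inverting demand: P = 119 − 2Q.
Under competition P = MC = 35, so Q = (119 − 35)/2 = 42.
A monopolist chooses Q where MR = MC. MR = 119 − 4Q; setting this equal to 35 gives Q = 21 and P = 77.
Change in total output: 21 − 42 = −21.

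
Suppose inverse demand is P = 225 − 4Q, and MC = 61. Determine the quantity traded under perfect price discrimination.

Under first-degree price discrimination the firm charges each unit its demand price and produces up to where P = MC, i.e. Q = 41. Consumer surplus is zero; producer surplus equals total surplus.

Q = 41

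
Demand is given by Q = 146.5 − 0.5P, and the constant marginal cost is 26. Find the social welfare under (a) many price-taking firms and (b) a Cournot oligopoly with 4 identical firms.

Inverting demand: P = 293 − 2Q.
Competitive firms price at marginal cost: P = 26, giving Q = 133.5.
CS = ½·(293 − 26)·133.5 = 17822.25; PS = (26 − 26)·133.5 = 0; TS = 17822.25.
With 4 symmetric Cournot firms, each firm's FOC gives 293 − 10q = 26, so q = 26.7, Q = 4·26.7 = 106.8, and P = 79.4.
CS = ½·(293 − 79.4)·106.8 = 11406.24; PS = (79.4 − 26)·106.8 = 5703.12; TS = 17109.36.

Competition: TS = 17822.25; Cournot: TS = 17109.36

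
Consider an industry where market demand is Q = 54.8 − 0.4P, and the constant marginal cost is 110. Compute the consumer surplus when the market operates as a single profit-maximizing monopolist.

Inverting demand: P = 137 − 2.5Q.
A monopolist chooses Q where MR = MC. MR = 137 − 5Q; setting this equal to 110 gives Q = 5.4 and P = 123.5.
CS = ½·(137 − 123.5)·5.4 = 36.45.

CS = 36.45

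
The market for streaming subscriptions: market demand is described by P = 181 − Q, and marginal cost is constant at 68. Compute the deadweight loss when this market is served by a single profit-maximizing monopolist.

DWL = 1596.125

Competitive firms price at marginal cost: P = 68, giving Q = 113.
Monopoly sets MR = MC: 181 − 2Q = 68 ⇒ Q = 56.5, P = 181 − 56.5 = 124.5.
DWL is the triangle between Q = 56.5 and Q = 113: ½·(113 − 56.5)·(124.5 − 68) = 1596.125.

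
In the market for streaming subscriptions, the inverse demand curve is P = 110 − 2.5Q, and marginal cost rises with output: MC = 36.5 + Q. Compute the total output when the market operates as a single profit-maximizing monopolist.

Q = 12.25

The monopolist equates marginal revenue to marginal cost: 110 − 5Q = 36.5 + Q, so Q = 12.25. From demand, P = 79.375.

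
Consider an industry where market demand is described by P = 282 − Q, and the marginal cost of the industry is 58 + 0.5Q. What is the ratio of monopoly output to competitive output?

A monopolist chooses Q where MR = MC. MR = 282 − 2Q; setting this equal to 58 + 0.5Q gives Q = 89.6 and P = 192.4.
Under competition P = MC: 282 − Q = 58 + 0.5Q ⇒ Q = 448/3, P = 398/3.
Ratio Q_m/Q_c = 89.6/(448/3) = 0.6.

Q_m/Q_c = 0.6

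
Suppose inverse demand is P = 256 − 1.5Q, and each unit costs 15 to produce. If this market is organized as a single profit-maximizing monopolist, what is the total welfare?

A monopolist chooses Q where MR = MC. MR = 256 − 3Q; setting this equal to 15 gives Q = 241/3 and P = 135.5.
CS = ½·(256 − 135.5)·241/3 = 58081/12; PS = (135.5 − 15)·241/3 = 58081/6; TS = 14520.25.

TS = 14520.25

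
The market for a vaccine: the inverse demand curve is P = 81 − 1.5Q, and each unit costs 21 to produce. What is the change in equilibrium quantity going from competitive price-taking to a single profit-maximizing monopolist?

Equilibrium quantity falls by 20

Competitive firms price at marginal cost: P = 21, giving Q = 40.
Monopoly sets MR = MC: 81 − 3Q = 21 ⇒ Q = 20, P = 81 − 1.5·20 = 51.
Change in equilibrium quantity: 20 − 40 = −20.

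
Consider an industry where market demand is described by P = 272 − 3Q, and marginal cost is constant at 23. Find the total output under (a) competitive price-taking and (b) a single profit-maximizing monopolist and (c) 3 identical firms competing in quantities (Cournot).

Competition: Q = 83; Monopoly: Q = 41.5; Cournot: Q = 62.25

Under competition P = MC = 23, so Q = (272 − 23)/3 = 83.
Monopoly sets MR = MC: 272 − 6Q = 23 ⇒ Q = 41.5, P = 272 − 3·41.5 = 147.5.
Cournot with 3 identical firms: the symmetric best-response condition is 272 − 12q = 23. Each firm produces q = 20.75, total output Q = 62.25, price P = 85.25.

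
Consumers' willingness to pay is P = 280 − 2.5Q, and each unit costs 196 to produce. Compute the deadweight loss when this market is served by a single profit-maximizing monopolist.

DWL = 352.8

Competitive firms price at marginal cost: P = 196, giving Q = 33.6.
Monopoly sets MR = MC: 280 − 5Q = 196 ⇒ Q = 16.8, P = 280 − 2.5·16.8 = 238.
DWL is the triangle between Q = 16.8 and Q = 33.6: ½·(33.6 − 16.8)·(238 − 196) = 352.8.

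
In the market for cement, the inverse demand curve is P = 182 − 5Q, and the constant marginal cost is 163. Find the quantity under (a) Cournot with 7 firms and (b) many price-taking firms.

Cournot with 7 identical firms: the symmetric best-response condition is 182 − 40q = 163. Each firm produces q = 0.475, total output Q = 3.325, price P = 165.375.
Perfect competition: P = MC = 163, so 182 − 5Q = 163 and Q = 3.8.

Cournot: Q = 3.325; Competition: Q = 3.8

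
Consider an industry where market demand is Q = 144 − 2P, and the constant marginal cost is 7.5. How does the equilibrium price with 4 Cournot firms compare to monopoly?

Cournot: P = 20.4; Monopoly: P = 39.75

Inverting demand: P = 72 − 0.5Q.
In a 4-firm Cournot equilibrium, symmetry and the first-order condition give q = (72 − 7.5)/(2.5) = 25.8. So Q = 103.2 and P = 20.4.
A monopolist chooses Q where MR = MC. MR = 72 − Q; setting this equal to 7.5 gives Q = 64.5 and P = 39.75.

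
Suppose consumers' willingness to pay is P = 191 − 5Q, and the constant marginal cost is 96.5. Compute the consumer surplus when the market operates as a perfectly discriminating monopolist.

CS = 0

Under first-degree price discrimination the firm charges each unit its demand price and produces up to where P = MC, i.e. Q = 18.9. Consumer surplus is zero; producer surplus equals total surplus.
CS = 0.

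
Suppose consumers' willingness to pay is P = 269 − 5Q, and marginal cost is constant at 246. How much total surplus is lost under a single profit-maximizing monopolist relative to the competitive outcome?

Perfect competition: P = MC = 246, so 269 − 5Q = 246 and Q = 4.6.
The monopolist equates marginal revenue to marginal cost: 269 − 10Q = 246, so Q = 2.3. From demand, P = 257.5.
DWL is the triangle between Q = 2.3 and Q = 4.6: ½·(4.6 − 2.3)·(257.5 − 246) = 13.225.

DWL = 13.225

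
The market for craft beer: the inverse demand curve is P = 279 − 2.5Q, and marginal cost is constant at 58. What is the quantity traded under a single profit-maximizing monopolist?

A monopolist chooses Q where MR = MC. MR = 279 − 5Q; setting this equal to 58 gives Q = 44.2 and P = 168.5.

Q = 44.2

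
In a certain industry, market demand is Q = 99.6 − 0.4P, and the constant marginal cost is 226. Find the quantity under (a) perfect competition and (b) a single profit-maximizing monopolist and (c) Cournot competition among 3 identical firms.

Inverting demand: P = 249 − 2.5Q.
Under competition P = MC = 226, so Q = (249 − 226)/2.5 = 9.2.
The monopolist equates marginal revenue to marginal cost: 249 − 5Q = 226, so Q = 4.6. From demand, P = 237.5.
Cournot with 3 identical firms: the symmetric best-response condition is 249 − 10q = 226. Each firm produces q = 2.3, total output Q = 6.9, price P = 231.75.

Competition: Q = 9.2; Monopoly: Q = 4.6; Cournot: Q = 6.9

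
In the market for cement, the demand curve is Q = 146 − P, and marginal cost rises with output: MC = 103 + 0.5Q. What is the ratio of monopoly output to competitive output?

Q_m/Q_c = 0.6

Inverting demand: P = 146 − Q.
The monopolist equates marginal revenue to marginal cost: 146 − 2Q = 103 + 0.5Q, so Q = 17.2. From demand, P = 128.8.
Under competition P = MC: 146 − Q = 103 + 0.5Q ⇒ Q = 86/3, P = 352/3.
Ratio Q_m/Q_c = 17.2/(86/3) = 0.6.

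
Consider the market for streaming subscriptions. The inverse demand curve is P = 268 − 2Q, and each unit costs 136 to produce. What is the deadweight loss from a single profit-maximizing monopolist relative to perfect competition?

Perfect competition: P = MC = 136, so 268 − 2Q = 136 and Q = 66.
A monopolist chooses Q where MR = MC. MR = 268 − 4Q; setting this equal to 136 gives Q = 33 and P = 202.
DWL is the triangle between Q = 33 and Q = 66: ½·(66 − 33)·(202 − 136) = 1089.

DWL = 1089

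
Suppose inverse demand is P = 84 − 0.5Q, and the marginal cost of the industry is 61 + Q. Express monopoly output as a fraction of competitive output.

Monopoly sets MR = MC: 84 − Q = 61 + Q ⇒ Q = 11.5, P = 84 − 0.5·11.5 = 78.25.
Competitive equilibrium sets price equal to marginal cost: 84 − 0.5Q = 61 + Q, so Q = 46/3 and P = 229/3.
Ratio Q_m/Q_c = 11.5/(46/3) = 0.75.

Q_m/Q_c = 0.75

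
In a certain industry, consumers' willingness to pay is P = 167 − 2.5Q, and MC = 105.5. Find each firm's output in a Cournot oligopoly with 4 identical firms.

With 4 symmetric Cournot firms, each firm's FOC gives 167 − 12.5q = 105.5, so q = 4.92, Q = 4·4.92 = 19.68, and P = 117.8.

q_i = 4.92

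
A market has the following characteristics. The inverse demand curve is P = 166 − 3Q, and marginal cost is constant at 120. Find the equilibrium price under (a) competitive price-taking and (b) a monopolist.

Perfect competition: P = MC = 120, so 166 − 3Q = 120 and Q = 46/3.
A monopolist chooses Q where MR = MC. MR = 166 − 6Q; setting this equal to 120 gives Q = 23/3 and P = 143.

Competition: P = 120; Monopoly: P = 143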